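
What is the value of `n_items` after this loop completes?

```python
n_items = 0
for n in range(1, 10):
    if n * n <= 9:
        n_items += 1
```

Count numbers where n² ≤ 9
`n_items` takes the values: 0 → 1 → 2 → 3

Answer: 3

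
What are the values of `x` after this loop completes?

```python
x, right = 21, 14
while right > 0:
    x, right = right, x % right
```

GCD of 21 and 14
`x` takes the values: 21 → 14 → 7

Answer: 7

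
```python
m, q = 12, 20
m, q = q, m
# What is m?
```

Trace:
`m, q = 12, 20` → m = 12; q = 20
`m, q = q, m` → m = 20; q = 12
So m = 20

Answer: 20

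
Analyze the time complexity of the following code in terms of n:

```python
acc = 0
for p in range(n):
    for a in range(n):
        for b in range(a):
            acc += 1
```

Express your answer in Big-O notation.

Each loop level contributes: n × n × n. Multiplying the contributions gives O(n^3).

Answer: O(n^3)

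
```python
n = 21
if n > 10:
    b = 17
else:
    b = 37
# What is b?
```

Trace:
`n = 21` → n = 21
`if n > 10: ...` → n > 10 is True → b = 17
So b = 17

Answer: 17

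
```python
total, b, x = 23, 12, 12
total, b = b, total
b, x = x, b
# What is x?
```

Trace:
`total, b, x = 23, 12, 12` → total = 23; b = 12; x = 12
`total, b = b, total` → total = 12; b = 23
`b, x = x, b` → b = 12; x = 23
So x = 23

Answer: 23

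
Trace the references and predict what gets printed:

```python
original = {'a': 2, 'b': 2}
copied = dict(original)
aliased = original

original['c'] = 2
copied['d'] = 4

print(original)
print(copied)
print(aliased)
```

Key concept: dict() creates copy, assignment creates alias.
Step by step:
`original = {'a': 2, 'b': 2}` → original = {'a': 2, 'b': 2}
`copied = dict(original)` → copied = {'a': 2, 'b': 2}
`aliased = original` → aliased = {'a': 2, 'b': 2} (same object as original)
`original['c'] = 2` → original = {'a': 2, 'b': 2, 'c': 2} (same object as aliased); aliased = {'a': 2, 'b': 2, 'c': 2} (same object as original)
`copied['d'] = 4` → copied = {'a': 2, 'b': 2, 'd': 4}
`print(original)` → prints {'a': 2, 'b': 2, 'c': 2}
`print(copied)` → prints {'a': 2, 'b': 2, 'd': 4}
`print(aliased)` → prints {'a': 2, 'b': 2, 'c': 2}

Answer:
{'a': 2, 'b': 2, 'c': 2}
{'a': 2, 'b': 2, 'd': 4}
{'a': 2, 'b': 2, 'c': 2}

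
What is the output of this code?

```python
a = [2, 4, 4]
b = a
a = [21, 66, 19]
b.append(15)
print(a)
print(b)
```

Key concept: rebinding vs mutation: a is rebound to a new list, b still points at the original.
Step by step:
`a = [2, 4, 4]` → a = [2, 4, 4]
`b = a` → b = [2, 4, 4] (same object as a)
`a = [21, 66, 19]` → a = [21, 66, 19]
`b.append(15)` → b = [2, 4, 4, 15]
`print(a)` → prints [21, 66, 19]
`print(b)` → prints [2, 4, 4, 15]

Answer:
[21, 66, 19]
[2, 4, 4, 15]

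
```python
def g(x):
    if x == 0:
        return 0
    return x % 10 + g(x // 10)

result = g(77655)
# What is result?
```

Sum of digits of 77655: 5 + 5 + 6 + 7 + 7 = 30

Answer: 30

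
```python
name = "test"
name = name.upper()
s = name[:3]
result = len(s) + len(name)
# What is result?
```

Trace:
`name = "test"` → name = 'test'
`name = name.upper()` → name = 'TEST'
`s = name[:3]` → s = 'TES'
`result = len(s) + len(name)` → result = 7
So result = 7

Answer: 7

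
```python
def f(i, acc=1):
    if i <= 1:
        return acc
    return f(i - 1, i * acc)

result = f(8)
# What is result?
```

Accumulator trace (n, acc): (8, 1) -> (7, 8) -> (6, 56) -> (5, 336) -> (4, 1680) -> (3, 6720) -> (2, 20160) -> (1, 40320) -> return 40320

Answer: 40320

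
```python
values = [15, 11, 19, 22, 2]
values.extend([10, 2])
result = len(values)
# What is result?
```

Trace:
`values = [15, 11, 19, 22, 2]` → values = [15, 11, 19, 22, 2]
`values.extend([10, 2])` → values = [15, 11, 19, 22, 2, 10, 2]
`result = len(values)` → result = 7
So result = 7

Answer: 7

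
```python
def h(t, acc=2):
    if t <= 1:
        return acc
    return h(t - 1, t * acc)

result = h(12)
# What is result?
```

Accumulator trace (n, acc): (12, 2) -> (11, 24) -> (10, 264) -> (9, 2640) -> (8, 23760) -> (7, 190080) -> (6, 1330560) -> (5, 7983360) -> (4, 39916800) -> (3, 159667200) -> (2, 479001600) -> (1, 958003200) -> return 958003200

Answer: 958003200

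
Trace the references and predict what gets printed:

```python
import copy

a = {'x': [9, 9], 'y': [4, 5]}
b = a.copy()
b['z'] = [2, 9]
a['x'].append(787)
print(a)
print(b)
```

Key concept: shallow copy of dict with mutable values.
Step by step:
`a = {'x': [9, 9], 'y': [4, 5]}` → a = {'x': [9, 9], 'y': [4, 5]}
`b = a.copy()` → b = {'x': [9, 9], 'y': [4, 5]}
`b['z'] = [2, 9]` → b = {'x': [9, 9], 'y': [4, 5], 'z': [2, 9]}
`a['x'].append(787)` → a = {'x': [9, 9, 787], 'y': [4, 5]}; b = {'x': [9, 9, 787], 'y': [4, 5], 'z': [2, 9]}
`print(a)` → prints {'x': [9, 9, 787], 'y': [4, 5]}
`print(b)` → prints {'x': [9, 9, 787], 'y': [4, 5], 'z': [2, 9]}

Answer:
{'x': [9, 9, 787], 'y': [4, 5]}
{'x': [9, 9, 787], 'y': [4, 5], 'z': [2, 9]}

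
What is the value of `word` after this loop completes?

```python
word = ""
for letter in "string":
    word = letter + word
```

Reverse 'string'
`word` takes the values: "" → "s" → "ts" → "rts" → "irts" → "nirts" → "gnirts"

Answer: "gnirts"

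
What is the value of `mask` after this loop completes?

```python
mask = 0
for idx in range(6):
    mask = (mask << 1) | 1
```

Build 6 consecutive 1-bits: 0b111111
`mask` takes the values: 0 → 1 → 3 → 7 → 15 → 31 → 63

Answer: 63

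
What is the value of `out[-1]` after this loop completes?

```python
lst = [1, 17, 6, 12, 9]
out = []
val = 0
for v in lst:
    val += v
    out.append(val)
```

Cumulative sum ends at 45
`out` takes the values: [] → [1] → [1, 18] → [1, 18, 24] → [1, 18, 24, 36] → [1, 18, 24, 36, 45]
So `out[-1]` = 45

Answer: 45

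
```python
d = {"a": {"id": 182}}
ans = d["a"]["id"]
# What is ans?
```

Trace:
`d = {"a": {"id": 182}}` → d = {'a': {'id': 182}}
`ans = d["a"]["id"]` → ans = 182
So ans = 182

Answer: 182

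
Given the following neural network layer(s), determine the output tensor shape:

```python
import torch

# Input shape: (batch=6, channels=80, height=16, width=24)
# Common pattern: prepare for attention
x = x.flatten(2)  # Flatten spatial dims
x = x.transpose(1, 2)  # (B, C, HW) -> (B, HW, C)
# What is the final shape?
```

Input: (6, 80, 16, 24) -> after flatten(2): (6, 80, 384) -> Output: (6, 384, 80)

Answer: (6, 384, 80)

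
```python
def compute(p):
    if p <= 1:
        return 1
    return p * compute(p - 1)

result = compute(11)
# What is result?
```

compute(11) = 11 * 10 * 9 * 8 * 7 * 6 * 5 * 4 * 3 * 2 * 1 = 39916800

Answer: 39916800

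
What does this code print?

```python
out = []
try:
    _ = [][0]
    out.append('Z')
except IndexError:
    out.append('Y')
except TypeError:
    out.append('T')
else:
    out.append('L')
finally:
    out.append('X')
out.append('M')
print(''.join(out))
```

Execution trace: 'Y' (except IndexError) → 'X' (finally) → 'M' (after the try/except). Output: YXM

Answer: YXM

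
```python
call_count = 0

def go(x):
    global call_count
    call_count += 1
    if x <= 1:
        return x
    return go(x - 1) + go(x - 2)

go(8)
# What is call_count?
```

Calls(x) = 1 + Calls(x-1) + Calls(x-2); Calls(0)=Calls(1)=1. For x=8 this gives 67.

Answer: 67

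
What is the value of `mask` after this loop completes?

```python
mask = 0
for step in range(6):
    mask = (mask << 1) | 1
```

Build 6 consecutive 1-bits: 0b111111
`mask` takes the values: 0 → 1 → 3 → 7 → 15 → 31 → 63

Answer: 63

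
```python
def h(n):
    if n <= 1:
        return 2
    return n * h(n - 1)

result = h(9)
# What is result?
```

h(9) = 9 * 8 * 7 * 6 * 5 * 4 * 3 * 2 * 2 = 725760

Answer: 725760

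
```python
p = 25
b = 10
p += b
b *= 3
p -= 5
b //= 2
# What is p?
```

Trace:
`p = 25` → p = 25
`b = 10` → b = 10
`p += b` → p = 35
`b *= 3` → b = 30
`p -= 5` → p = 30
`b //= 2` → b = 15
So p = 30

Answer: 30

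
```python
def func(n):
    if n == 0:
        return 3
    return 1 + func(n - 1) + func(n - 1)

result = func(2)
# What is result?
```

func(n) = 1 + 2·func(n-1), func(0)=3. Closed form: (3+1)·2^2 - 1 = 15.

Answer: 15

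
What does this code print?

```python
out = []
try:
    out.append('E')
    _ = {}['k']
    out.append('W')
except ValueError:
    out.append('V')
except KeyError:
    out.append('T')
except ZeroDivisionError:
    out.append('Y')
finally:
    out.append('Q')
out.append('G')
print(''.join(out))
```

Execution trace: 'E' (try body) → 'T' (except KeyError) → 'Q' (finally) → 'G' (after the try/except). Output: ETQG

Answer: ETQG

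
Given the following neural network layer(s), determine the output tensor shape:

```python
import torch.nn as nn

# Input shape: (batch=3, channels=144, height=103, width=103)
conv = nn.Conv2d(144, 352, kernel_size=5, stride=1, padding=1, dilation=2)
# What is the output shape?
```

Input: (3, 144, 103, 103) -> Output: (3, 352, 97, 97)

Answer: (3, 352, 97, 97)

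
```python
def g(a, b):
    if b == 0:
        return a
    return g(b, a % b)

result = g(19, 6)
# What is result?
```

g(19, 6) -> g(6, 1) -> g(1, 0) -> 1

Answer: 1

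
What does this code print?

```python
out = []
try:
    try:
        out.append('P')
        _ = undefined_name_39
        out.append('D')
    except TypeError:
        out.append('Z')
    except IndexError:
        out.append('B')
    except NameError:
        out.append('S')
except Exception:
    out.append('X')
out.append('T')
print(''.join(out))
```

Execution trace: 'P' (inner try body) → 'S' (inner except NameError) → 'T' (after the try/except). Output: PST

Answer: PST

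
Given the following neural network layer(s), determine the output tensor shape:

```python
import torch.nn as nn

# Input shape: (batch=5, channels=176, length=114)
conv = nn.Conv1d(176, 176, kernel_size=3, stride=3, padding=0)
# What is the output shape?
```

Input: (5, 176, 114) -> Output: (5, 176, 38)

Answer: (5, 176, 38)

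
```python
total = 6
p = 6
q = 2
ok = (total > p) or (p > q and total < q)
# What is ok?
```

Trace:
`total = 6` → total = 6
`p = 6` → p = 6
`q = 2` → q = 2
`ok = (total > p) or (p > q and total < q)` → ok = False
So ok = False

Answer: False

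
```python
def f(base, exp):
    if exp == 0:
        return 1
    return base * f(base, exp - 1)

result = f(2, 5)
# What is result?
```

f(2, 5) = 2 * 2 * 2 * 2 * 2 = 32

Answer: 32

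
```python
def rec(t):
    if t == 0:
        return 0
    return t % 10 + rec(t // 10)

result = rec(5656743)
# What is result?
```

Sum of digits of 5656743: 3 + 4 + 7 + 6 + 5 + 6 + 5 = 36

Answer: 36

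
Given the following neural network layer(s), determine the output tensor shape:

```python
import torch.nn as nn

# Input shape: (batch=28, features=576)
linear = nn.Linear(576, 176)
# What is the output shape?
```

Input: (28, 576) -> Output: (28, 176)

Answer: (28, 176)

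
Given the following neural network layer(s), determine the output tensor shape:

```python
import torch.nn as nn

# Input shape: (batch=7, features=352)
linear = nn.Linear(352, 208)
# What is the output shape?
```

Input: (7, 352) -> Output: (7, 208)

Answer: (7, 208)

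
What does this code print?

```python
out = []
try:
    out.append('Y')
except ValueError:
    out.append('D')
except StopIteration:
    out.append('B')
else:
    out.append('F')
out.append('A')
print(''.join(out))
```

Execution trace: 'Y' (try body, no exception) → 'F' (else) → 'A' (after the try/except). Output: YFA

Answer: YFA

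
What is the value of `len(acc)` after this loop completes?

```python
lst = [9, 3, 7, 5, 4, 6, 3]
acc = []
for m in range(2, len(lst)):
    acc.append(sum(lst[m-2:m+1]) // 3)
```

Number of 3-element averages
`acc` takes the values: [] → [6] → [6, 5] → [6, 5, 5] → [6, 5, 5, 5] → [6, 5, 5, 5, 4]
So `len(acc)` = 5

Answer: 5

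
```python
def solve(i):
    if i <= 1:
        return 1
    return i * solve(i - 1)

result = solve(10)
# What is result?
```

solve(10) = 10 * 9 * 8 * 7 * 6 * 5 * 4 * 3 * 2 * 1 = 3628800

Answer: 3628800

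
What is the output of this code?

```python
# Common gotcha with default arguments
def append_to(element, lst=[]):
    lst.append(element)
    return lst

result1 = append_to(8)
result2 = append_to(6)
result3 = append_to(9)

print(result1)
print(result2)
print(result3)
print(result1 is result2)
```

Key concept: mutable default argument gotcha.
Step by step:
`result1 = append_to(8)` → result1 = [8]
`result2 = append_to(6)` → result1 = [8, 6] (same object as result2); result2 = [8, 6] (same object as result1)
`result3 = append_to(9)` → result1 = [8, 6, 9] (same object as result2, result3); result2 = [8, 6, 9] (same object as result1, result3); result3 = [8, 6, 9] (same object as result1, result2)
`print(result1)` → prints [8, 6, 9]
`print(result2)` → prints [8, 6, 9]
`print(result3)` → prints [8, 6, 9]
`print(result1 is result2)` → prints True

Answer:
[8, 6, 9]
[8, 6, 9]
[8, 6, 9]
True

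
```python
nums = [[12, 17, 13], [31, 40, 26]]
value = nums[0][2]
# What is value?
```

Trace:
`nums = [[12, 17, 13], [31, 40, 26]]` → nums = [[12, 17, 13], [31, 40, 26]]
`value = nums[0][2]` → value = 13
So value = 13

Answer: 13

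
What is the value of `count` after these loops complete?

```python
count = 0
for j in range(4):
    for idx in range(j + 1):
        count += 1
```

Triangle: 1 + 2 + ... + 4
`count` takes the values: 0 → 1 → 2 → 3 → 4 → 5 → 6 → 7 → 8 → 9 → 10

Answer: 10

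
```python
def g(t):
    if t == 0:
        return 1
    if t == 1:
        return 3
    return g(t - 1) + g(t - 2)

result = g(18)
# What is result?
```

Build up from base cases: g(0)=1, g(1)=3, g(2)=4, g(3)=7, g(4)=11, g(5)=18, g(6)=29, ..., g(18)=9349

Answer: 9349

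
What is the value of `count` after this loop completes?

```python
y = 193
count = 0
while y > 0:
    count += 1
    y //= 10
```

Count digits by repeated division by 10
`count` takes the values: 0 → 1 → 2 → 3

Answer: 3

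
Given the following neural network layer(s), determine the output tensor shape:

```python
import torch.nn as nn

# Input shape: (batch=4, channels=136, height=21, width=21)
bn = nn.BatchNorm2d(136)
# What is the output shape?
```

Input: (4, 136, 21, 21) -> Output: (4, 136, 21, 21)

Answer: (4, 136, 21, 21)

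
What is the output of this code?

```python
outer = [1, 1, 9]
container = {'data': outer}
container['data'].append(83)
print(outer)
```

Key concept: dict holds reference to list.
Step by step:
`outer = [1, 1, 9]` → outer = [1, 1, 9]
`container = {'data': outer}` → container = {'data': [1, 1, 9]}
`container['data'].append(83)` → outer = [1, 1, 9, 83]; container = {'data': [1, 1, 9, 83]}
`print(outer)` → prints [1, 1, 9, 83]

Answer: [1, 1, 9, 83]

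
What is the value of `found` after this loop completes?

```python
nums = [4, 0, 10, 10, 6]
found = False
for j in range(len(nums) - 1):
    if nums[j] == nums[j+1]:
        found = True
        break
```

Check consecutive duplicates in [4, 0, 10, 10, 6]
`found` takes the values: False → True

Answer: True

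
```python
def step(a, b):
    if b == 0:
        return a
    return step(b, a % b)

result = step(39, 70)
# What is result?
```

step(39, 70) -> step(70, 39) -> step(39, 31) -> step(31, 8) -> step(8, 7) -> step(7, 1) -> step(1, 0) -> 1

Answer: 1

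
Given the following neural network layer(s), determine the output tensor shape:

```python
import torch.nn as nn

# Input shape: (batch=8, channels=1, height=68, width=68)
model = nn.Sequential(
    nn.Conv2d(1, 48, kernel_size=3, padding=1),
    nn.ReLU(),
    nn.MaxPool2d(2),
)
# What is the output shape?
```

Input: (8, 1, 68, 68) -> after Conv2d: (8, 48, 68, 68) -> after ReLU: (8, 48, 68, 68) -> Output: (8, 48, 34, 34)

Answer: (8, 48, 34, 34)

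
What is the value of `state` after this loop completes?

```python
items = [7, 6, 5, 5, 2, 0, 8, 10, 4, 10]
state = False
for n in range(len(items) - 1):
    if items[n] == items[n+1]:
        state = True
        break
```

Check consecutive duplicates in [7, 6, 5, 5, 2, 0, 8, 10, 4, 10]
`state` takes the values: False → True

Answer: True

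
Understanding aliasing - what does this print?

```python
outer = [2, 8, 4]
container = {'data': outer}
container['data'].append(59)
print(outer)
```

Key concept: dict holds reference to list.
Step by step:
`outer = [2, 8, 4]` → outer = [2, 8, 4]
`container = {'data': outer}` → container = {'data': [2, 8, 4]}
`container['data'].append(59)` → outer = [2, 8, 4, 59]; container = {'data': [2, 8, 4, 59]}
`print(outer)` → prints [2, 8, 4, 59]

Answer: [2, 8, 4, 59]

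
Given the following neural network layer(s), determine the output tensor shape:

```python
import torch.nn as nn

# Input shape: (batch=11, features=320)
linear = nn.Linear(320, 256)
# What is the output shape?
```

Input: (11, 320) -> Output: (11, 256)

Answer: (11, 256)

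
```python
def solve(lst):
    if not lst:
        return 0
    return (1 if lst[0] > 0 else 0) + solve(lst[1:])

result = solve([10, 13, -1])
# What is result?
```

Count of positive elements in [10, 13, -1] = 2

Answer: 2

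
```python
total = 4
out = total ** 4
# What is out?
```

Trace:
`total = 4` → total = 4
`out = total ** 4` → out = 256
So out = 256

Answer: 256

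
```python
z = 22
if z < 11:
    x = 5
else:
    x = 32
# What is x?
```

Trace:
`z = 22` → z = 22
`if z < 11: ...` → z < 11 is False, take else branch → x = 32
So x = 32

Answer: 32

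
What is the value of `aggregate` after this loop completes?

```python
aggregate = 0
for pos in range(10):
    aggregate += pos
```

Sum of 0 to 9 = 45
`aggregate` takes the values: 0 → 1 → 3 → 6 → 10 → 15 → 21 → 28 → 36 → 45

Answer: 45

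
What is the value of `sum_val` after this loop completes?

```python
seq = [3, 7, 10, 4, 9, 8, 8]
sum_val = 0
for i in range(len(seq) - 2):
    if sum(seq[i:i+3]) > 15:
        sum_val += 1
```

Count windows with sum > 15
`sum_val` takes the values: 0 → 1 → 2 → 3 → 4 → 5

Answer: 5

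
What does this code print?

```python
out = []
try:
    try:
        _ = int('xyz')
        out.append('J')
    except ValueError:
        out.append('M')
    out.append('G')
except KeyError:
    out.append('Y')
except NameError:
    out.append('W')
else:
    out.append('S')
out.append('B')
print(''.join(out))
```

Execution trace: 'M' (inner except ValueError) → 'G' (try body, no exception) → 'S' (else) → 'B' (after the try/except). Output: MGSB

Answer: MGSB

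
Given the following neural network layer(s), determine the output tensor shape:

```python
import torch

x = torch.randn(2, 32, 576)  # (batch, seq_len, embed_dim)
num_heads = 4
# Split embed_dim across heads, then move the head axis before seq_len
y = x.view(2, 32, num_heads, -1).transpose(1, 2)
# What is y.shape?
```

Input: (2, 32, 576) -> head_dim = 576 // 4 = 144; after view: (2, 32, 4, 144) -> after transpose(1, 2): (2, 4, 32, 144) -> Output: (2, 4, 32, 144)

Answer: (2, 4, 32, 144)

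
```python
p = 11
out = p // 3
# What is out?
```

Trace:
`p = 11` → p = 11
`out = p // 3` → out = 3
So out = 3

Answer: 3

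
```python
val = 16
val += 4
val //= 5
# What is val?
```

Trace:
`val = 16` → val = 16
`val += 4` → val = 20
`val //= 5` → val = 4
So val = 4

Answer: 4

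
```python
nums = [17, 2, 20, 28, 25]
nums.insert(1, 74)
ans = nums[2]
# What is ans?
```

Trace:
`nums = [17, 2, 20, 28, 25]` → nums = [17, 2, 20, 28, 25]
`nums.insert(1, 74)` → nums = [17, 74, 2, 20, 28, 25]
`ans = nums[2]` → ans = 2
So ans = 2

Answer: 2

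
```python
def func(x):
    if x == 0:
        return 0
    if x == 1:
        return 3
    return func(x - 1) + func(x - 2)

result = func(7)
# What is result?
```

Build up from base cases: func(0)=0, func(1)=3, func(2)=3, func(3)=6, func(4)=9, func(5)=15, func(6)=24, ..., func(7)=39

Answer: 39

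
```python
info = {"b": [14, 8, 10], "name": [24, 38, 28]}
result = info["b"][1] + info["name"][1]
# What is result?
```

Trace:
`info = {"b": [14, 8, 10], "name": [24, 38, 28]}` → info = {'b': [14, 8, 10], 'name': [24, 38, 28]}
`result = info["b"][1] + info["name"][1]` → result = 46
So result = 46

Answer: 46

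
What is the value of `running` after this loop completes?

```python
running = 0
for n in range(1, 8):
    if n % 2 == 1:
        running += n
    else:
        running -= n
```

Add odd, subtract even
`running` takes the values: 0 → 1 → -1 → 2 → -2 → 3 → -3 → 4

Answer: 4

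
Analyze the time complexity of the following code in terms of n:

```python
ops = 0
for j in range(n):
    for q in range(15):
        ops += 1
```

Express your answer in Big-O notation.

Each loop level contributes: n × 1. Multiplying the contributions gives O(n).

Answer: O(n)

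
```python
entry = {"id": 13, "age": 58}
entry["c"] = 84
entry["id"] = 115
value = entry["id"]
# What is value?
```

Trace:
`entry = {"id": 13, "age": 58}` → entry = {'id': 13, 'age': 58}
`entry["c"] = 84` → entry = {'id': 13, 'age': 58, 'c': 84}
`entry["id"] = 115` → entry = {'id': 115, 'age': 58, 'c': 84}
`value = entry["id"]` → value = 115
So value = 115

Answer: 115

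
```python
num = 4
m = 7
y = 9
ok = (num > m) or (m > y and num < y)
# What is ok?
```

Trace:
`num = 4` → num = 4
`m = 7` → m = 7
`y = 9` → y = 9
`ok = (num > m) or (m > y and num < y)` → ok = False
So ok = False

Answer: False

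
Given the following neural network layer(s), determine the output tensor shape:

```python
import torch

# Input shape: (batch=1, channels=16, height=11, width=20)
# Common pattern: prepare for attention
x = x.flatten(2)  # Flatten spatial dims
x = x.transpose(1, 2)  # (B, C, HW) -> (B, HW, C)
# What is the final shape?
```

Input: (1, 16, 11, 20) -> after flatten(2): (1, 16, 220) -> Output: (1, 220, 16)

Answer: (1, 220, 16)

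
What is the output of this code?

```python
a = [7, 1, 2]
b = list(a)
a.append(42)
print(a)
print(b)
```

Key concept: list() constructor creates copy.
Step by step:
`a = [7, 1, 2]` → a = [7, 1, 2]
`b = list(a)` → b = [7, 1, 2]
`a.append(42)` → a = [7, 1, 2, 42]
`print(a)` → prints [7, 1, 2, 42]
`print(b)` → prints [7, 1, 2]

Answer:
[7, 1, 2, 42]
[7, 1, 2]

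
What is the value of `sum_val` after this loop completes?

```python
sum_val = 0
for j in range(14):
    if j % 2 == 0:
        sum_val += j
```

Sum of even numbers 0 to 13
`sum_val` takes the values: 0 → 2 → 6 → 12 → 20 → 30 → 42

Answer: 42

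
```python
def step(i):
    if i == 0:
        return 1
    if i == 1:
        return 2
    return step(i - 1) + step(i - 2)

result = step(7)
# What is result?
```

Build up from base cases: step(0)=1, step(1)=2, step(2)=3, step(3)=5, step(4)=8, step(5)=13, step(6)=21, ..., step(7)=34

Answer: 34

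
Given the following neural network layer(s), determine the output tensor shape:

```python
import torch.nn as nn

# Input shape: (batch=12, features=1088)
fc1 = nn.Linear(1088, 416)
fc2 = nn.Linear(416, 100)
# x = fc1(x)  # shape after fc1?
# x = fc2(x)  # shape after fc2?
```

Input: (12, 1088) -> after fc1: (12, 416) -> Output: (12, 100)

Answer: (12, 100)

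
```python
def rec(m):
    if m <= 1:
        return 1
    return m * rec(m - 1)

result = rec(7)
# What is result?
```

rec(7) = 7 * 6 * 5 * 4 * 3 * 2 * 1 = 5040

Answer: 5040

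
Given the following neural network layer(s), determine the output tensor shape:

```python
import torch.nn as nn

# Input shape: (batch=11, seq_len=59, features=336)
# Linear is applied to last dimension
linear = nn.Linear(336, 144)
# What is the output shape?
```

Input: (11, 59, 336) -> Output: (11, 59, 144)

Answer: (11, 59, 144)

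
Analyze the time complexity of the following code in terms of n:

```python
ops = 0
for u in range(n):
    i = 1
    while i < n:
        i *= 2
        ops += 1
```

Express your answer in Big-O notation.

Each loop level contributes: n × log n. Multiplying the contributions gives O(n log n).

Answer: O(n log n)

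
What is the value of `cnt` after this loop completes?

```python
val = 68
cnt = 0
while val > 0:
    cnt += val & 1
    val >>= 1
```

Count set bits in 68 (binary: 0b1000100)
`cnt` takes the values: 0 → 1 → 2

Answer: 2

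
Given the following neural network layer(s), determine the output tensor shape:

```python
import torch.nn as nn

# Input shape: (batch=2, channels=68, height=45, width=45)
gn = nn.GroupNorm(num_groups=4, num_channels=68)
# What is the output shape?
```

Input: (2, 68, 45, 45) -> Output: (2, 68, 45, 45)

Answer: (2, 68, 45, 45)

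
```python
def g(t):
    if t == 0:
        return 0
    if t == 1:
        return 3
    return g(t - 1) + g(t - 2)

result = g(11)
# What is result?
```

Build up from base cases: g(0)=0, g(1)=3, g(2)=3, g(3)=6, g(4)=9, g(5)=15, g(6)=24, ..., g(11)=267

Answer: 267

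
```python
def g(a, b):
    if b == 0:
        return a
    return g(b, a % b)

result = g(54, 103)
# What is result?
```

g(54, 103) -> g(103, 54) -> g(54, 49) -> g(49, 5) -> g(5, 4) -> g(4, 1) -> g(1, 0) -> 1

Answer: 1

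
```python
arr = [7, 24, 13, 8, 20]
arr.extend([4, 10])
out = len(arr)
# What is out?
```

Trace:
`arr = [7, 24, 13, 8, 20]` → arr = [7, 24, 13, 8, 20]
`arr.extend([4, 10])` → arr = [7, 24, 13, 8, 20, 4, 10]
`out = len(arr)` → out = 7
So out = 7

Answer: 7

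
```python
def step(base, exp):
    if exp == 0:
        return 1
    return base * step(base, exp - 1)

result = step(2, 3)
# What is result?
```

step(2, 3) = 2 * 2 * 2 = 8

Answer: 8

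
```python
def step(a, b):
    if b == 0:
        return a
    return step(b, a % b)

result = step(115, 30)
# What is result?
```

step(115, 30) -> step(30, 25) -> step(25, 5) -> step(5, 0) -> 5

Answer: 5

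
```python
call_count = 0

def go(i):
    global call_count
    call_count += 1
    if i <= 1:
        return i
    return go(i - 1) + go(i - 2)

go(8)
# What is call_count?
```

Calls(i) = 1 + Calls(i-1) + Calls(i-2); Calls(0)=Calls(1)=1. For i=8 this gives 67.

Answer: 67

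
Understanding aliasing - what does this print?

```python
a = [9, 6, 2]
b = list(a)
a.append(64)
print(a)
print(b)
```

Key concept: list() constructor creates copy.
Step by step:
`a = [9, 6, 2]` → a = [9, 6, 2]
`b = list(a)` → b = [9, 6, 2]
`a.append(64)` → a = [9, 6, 2, 64]
`print(a)` → prints [9, 6, 2, 64]
`print(b)` → prints [9, 6, 2]

Answer:
[9, 6, 2, 64]
[9, 6, 2]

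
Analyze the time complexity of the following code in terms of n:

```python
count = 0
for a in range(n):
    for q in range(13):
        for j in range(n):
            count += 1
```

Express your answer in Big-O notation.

Each loop level contributes: n × 1 × n. Multiplying the contributions gives O(n^2).

Answer: O(n^2)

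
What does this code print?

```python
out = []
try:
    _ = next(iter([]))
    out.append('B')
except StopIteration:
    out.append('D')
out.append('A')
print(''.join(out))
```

Execution trace: 'D' (except StopIteration) → 'A' (after the try/except). Output: DA

Answer: DA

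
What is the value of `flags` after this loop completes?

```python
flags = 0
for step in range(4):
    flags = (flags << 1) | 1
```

Build 4 consecutive 1-bits: 0b1111
`flags` takes the values: 0 → 1 → 3 → 7 → 15

Answer: 15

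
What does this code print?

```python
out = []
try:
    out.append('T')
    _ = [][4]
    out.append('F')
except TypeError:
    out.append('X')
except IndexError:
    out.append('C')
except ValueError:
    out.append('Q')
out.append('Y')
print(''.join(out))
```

Execution trace: 'T' (try body) → 'C' (except IndexError) → 'Y' (after the try/except). Output: TCY

Answer: TCY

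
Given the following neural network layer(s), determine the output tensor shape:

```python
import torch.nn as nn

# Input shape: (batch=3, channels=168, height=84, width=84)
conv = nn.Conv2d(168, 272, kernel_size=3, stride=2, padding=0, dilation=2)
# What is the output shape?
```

Input: (3, 168, 84, 84) -> Output: (3, 272, 40, 40)

Answer: (3, 272, 40, 40)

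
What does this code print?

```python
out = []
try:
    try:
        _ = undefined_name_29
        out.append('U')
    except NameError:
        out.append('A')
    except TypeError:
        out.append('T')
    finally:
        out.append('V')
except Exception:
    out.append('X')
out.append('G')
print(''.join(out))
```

Execution trace: 'A' (inner except NameError) → 'V' (inner finally) → 'G' (after the try/except). Output: AVG

Answer: AVG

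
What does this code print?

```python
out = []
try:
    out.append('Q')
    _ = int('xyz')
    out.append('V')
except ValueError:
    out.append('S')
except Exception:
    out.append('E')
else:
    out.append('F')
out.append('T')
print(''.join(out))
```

Execution trace: 'Q' (try body) → 'S' (except ValueError) → 'T' (after the try/except). Output: QST

Answer: QST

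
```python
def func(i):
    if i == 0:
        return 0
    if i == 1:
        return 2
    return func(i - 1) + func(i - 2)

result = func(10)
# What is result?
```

Build up from base cases: func(0)=0, func(1)=2, func(2)=2, func(3)=4, func(4)=6, func(5)=10, func(6)=16, ..., func(10)=110

Answer: 110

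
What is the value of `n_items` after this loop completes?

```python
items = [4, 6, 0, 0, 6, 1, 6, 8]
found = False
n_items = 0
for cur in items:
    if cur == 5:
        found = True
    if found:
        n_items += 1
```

Count elements after first 5 in [4, 6, 0, 0, 6, 1, 6, 8]
`n_items` takes the values: 0

Answer: 0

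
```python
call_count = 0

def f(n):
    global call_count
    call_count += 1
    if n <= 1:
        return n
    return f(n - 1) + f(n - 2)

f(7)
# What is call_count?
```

Calls(n) = 1 + Calls(n-1) + Calls(n-2); Calls(0)=Calls(1)=1. For n=7 this gives 41.

Answer: 41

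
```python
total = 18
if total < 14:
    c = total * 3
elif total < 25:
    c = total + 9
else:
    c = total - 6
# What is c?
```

Trace:
`total = 18` → total = 18
`if total < 14: ...` → total < 14 is False, total < 25 is True → c = 27
So c = 27

Answer: 27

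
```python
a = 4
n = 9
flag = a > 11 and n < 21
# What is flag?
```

Trace:
`a = 4` → a = 4
`n = 9` → n = 9
`flag = a > 11 and n < 21` → flag = False
So flag = False

Answer: False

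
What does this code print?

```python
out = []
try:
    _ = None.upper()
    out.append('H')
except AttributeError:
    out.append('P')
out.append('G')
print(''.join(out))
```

Execution trace: 'P' (except AttributeError) → 'G' (after the try/except). Output: PG

Answer: PG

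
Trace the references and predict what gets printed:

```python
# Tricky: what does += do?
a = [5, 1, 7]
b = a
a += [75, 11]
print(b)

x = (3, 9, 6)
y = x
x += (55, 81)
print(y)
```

Key concept: += behavior differs for mutable vs immutable.
Step by step:
`a = [5, 1, 7]` → a = [5, 1, 7]
`b = a` → b = [5, 1, 7] (same object as a)
`a += [75, 11]` → a = [5, 1, 7, 75, 11] (same object as b); b = [5, 1, 7, 75, 11] (same object as a)
`print(b)` → prints [5, 1, 7, 75, 11]
`x = (3, 9, 6)` → x = (3, 9, 6)
`y = x` → y = (3, 9, 6)
`x += (55, 81)` → x = (3, 9, 6, 55, 81)
`print(y)` → prints (3, 9, 6)

Answer:
[5, 1, 7, 75, 11]
(3, 9, 6)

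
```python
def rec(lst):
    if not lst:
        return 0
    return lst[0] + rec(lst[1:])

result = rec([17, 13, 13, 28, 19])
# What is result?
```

17 + 13 + 13 + 28 + 19 + 0 = 90

Answer: 90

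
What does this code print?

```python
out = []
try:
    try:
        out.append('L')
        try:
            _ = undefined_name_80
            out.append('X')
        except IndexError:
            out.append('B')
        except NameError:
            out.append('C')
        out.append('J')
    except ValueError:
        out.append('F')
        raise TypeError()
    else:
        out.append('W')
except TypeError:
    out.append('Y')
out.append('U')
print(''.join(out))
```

Execution trace: 'L' (try body) → 'C' (inner except NameError) → 'J' (try body, no exception) → 'W' (else) → 'U' (after the try/except). Output: LCJWU

Answer: LCJWU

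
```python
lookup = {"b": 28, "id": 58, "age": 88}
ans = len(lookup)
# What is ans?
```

Trace:
`lookup = {"b": 28, "id": 58, "age": 88}` → lookup = {'b': 28, 'id': 58, 'age': 88}
`ans = len(lookup)` → ans = 3
So ans = 3

Answer: 3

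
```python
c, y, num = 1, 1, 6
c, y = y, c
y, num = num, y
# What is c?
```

Trace:
`c, y, num = 1, 1, 6` → c = 1; y = 1; num = 6
`c, y = y, c` → c = 1; y = 1
`y, num = num, y` → y = 6; num = 1
So c = 1

Answer: 1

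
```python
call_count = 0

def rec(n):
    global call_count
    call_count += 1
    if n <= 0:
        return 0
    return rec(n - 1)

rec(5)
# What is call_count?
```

Linear recursion stepping by 1: 6 calls from n=5 down to ≤0.

Answer: 6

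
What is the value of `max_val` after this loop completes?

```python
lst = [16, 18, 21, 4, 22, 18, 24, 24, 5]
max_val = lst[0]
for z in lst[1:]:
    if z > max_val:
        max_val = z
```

Maximum of [16, 18, 21, 4, 22, 18, 24, 24, 5]
`max_val` takes the values: 16 → 18 → 21 → 22 → 24

Answer: 24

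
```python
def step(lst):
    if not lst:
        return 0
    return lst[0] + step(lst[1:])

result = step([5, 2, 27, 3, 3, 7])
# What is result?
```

5 + 2 + 27 + 3 + 3 + 7 + 0 = 47

Answer: 47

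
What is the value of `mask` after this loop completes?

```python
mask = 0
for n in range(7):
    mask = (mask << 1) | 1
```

Build 7 consecutive 1-bits: 0b1111111
`mask` takes the values: 0 → 1 → 3 → 7 → 15 → 31 → 63 → 127

Answer: 127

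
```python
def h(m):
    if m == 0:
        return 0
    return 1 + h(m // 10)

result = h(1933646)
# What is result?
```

Count of digits of 1933646: 7

Answer: 7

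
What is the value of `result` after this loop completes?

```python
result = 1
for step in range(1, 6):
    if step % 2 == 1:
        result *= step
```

Product of odd numbers 1 to 5
`result` takes the values: 1 → 3 → 15

Answer: 15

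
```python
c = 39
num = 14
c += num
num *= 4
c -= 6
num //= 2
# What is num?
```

Trace:
`c = 39` → c = 39
`num = 14` → num = 14
`c += num` → c = 53
`num *= 4` → num = 56
`c -= 6` → c = 47
`num //= 2` → num = 28
So num = 28

Answer: 28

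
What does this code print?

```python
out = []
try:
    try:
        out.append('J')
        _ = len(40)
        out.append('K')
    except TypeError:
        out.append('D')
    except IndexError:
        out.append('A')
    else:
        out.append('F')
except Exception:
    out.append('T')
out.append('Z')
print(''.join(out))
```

Execution trace: 'J' (inner try body) → 'D' (inner except TypeError) → 'Z' (after the try/except). Output: JDZ

Answer: JDZ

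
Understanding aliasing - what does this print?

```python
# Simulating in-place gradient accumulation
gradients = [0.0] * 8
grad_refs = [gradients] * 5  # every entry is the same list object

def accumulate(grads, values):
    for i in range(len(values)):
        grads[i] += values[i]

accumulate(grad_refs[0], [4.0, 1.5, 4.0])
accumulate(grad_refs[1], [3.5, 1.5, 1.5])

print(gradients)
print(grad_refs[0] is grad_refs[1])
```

Key concept: gradient accumulation aliasing.
Step by step:
`gradients = [0.0] * 8` → gradients = [0.0, 0.0, 0.0, 0.0, 0.0, 0.0, 0.0, 0.0]
`grad_refs = [gradients] * 5` → grad_refs = [[0.0, 0.0, 0.0, 0.0, 0.0, 0.0, 0.0, 0.0], [0.0, 0.0, 0.0, 0.0, 0.0, 0.0, 0.0, 0.0], [0.0, 0.0, 0.0, 0.0, 0.0, 0.0, 0.0, 0.0], [0.0, 0.0, 0.0, 0.0, 0.0, 0.0, 0.0, 0.0], [0.0, 0.0, 0.0, 0.0, 0.0, 0.0, 0.0, 0.0]]
`accumulate(grad_refs[0], [4.0, 1.5, 4.0])` → gradients = [4.0, 1.5, 4.0, 0.0, 0.0, 0.0, 0.0, 0.0]; grad_refs = [[4.0, 1.5, 4.0, 0.0, 0.0, 0.0, 0.0, 0.0], [4.0, 1.5, 4.0, 0.0, 0.0, 0.0, 0.0, 0.0], [4.0, 1.5, 4.0, 0.0, 0.0, 0.0, 0.0, 0.0], [4.0, 1.5, 4.0, 0.0, 0.0, 0.0, 0.0, 0.0], [4.0, 1.5, 4.0, 0.0, 0.0, 0.0, 0.0, 0.0]]
`accumulate(grad_refs[1], [3.5, 1.5, 1.5])` → gradients = [7.5, 3.0, 5.5, 0.0, 0.0, 0.0, 0.0, 0.0]; grad_refs = [[7.5, 3.0, 5.5, 0.0, 0.0, 0.0, 0.0, 0.0], [7.5, 3.0, 5.5, 0.0, 0.0, 0.0, 0.0, 0.0], [7.5, 3.0, 5.5, 0.0, 0.0, 0.0, 0.0, 0.0], [7.5, 3.0, 5.5, 0.0, 0.0, 0.0, 0.0, 0.0], [7.5, 3.0, 5.5, 0.0, 0.0, 0.0, 0.0, 0.0]]
`print(gradients)` → prints [7.5, 3.0, 5.5, 0.0, 0.0, 0.0, 0.0, 0.0]
`print(grad_refs[0] is grad_refs[1])` → prints True

Answer:
[7.5, 3.0, 5.5, 0.0, 0.0, 0.0, 0.0, 0.0]
True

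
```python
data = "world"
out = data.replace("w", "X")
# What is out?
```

Trace:
`data = "world"` → data = 'world'
`out = data.replace("w", "X")` → out = 'Xorld'
So out = 'Xorld'

Answer: 'Xorld'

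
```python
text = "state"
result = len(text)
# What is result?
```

Trace:
`text = "state"` → text = 'state'
`result = len(text)` → result = 5
So result = 5

Answer: 5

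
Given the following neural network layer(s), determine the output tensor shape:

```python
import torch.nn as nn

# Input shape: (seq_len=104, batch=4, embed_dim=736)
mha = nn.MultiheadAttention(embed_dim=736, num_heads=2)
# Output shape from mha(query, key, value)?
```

Input: (104, 4, 736) -> Output: (104, 4, 736)

Answer: (104, 4, 736)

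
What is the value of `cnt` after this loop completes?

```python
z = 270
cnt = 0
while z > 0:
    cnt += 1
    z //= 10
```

Count digits by repeated division by 10
`cnt` takes the values: 0 → 1 → 2 → 3

Answer: 3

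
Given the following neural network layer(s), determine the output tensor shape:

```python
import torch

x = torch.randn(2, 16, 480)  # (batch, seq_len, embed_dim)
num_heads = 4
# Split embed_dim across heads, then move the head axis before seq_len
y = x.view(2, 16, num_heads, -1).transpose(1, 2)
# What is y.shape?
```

Input: (2, 16, 480) -> head_dim = 480 // 4 = 120; after view: (2, 16, 4, 120) -> after transpose(1, 2): (2, 4, 16, 120) -> Output: (2, 4, 16, 120)

Answer: (2, 4, 16, 120)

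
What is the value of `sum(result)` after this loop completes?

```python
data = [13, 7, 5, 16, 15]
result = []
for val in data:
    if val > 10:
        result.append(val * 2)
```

Sum of doubled values > 10
`result` takes the values: [] → [26] → [26, 32] → [26, 32, 30]
So `sum(result)` = 88

Answer: 88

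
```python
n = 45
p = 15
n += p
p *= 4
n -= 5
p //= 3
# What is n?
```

Trace:
`n = 45` → n = 45
`p = 15` → p = 15
`n += p` → n = 60
`p *= 4` → p = 60
`n -= 5` → n = 55
`p //= 3` → p = 20
So n = 55

Answer: 55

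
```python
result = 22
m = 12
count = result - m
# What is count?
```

Trace:
`result = 22` → result = 22
`m = 12` → m = 12
`count = result - m` → count = 10
So count = 10

Answer: 10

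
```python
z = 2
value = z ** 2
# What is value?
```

Trace:
`z = 2` → z = 2
`value = z ** 2` → value = 4
So value = 4

Answer: 4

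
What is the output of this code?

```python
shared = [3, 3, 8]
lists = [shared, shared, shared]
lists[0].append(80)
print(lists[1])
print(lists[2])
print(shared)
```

Key concept: list of same reference.
Step by step:
`shared = [3, 3, 8]` → shared = [3, 3, 8]
`lists = [shared, shared, shared]` → lists = [[3, 3, 8], [3, 3, 8], [3, 3, 8]]
`lists[0].append(80)` → shared = [3, 3, 8, 80]; lists = [[3, 3, 8, 80], [3, 3, 8, 80], [3, 3, 8, 80]]
`print(lists[1])` → prints [3, 3, 8, 80]
`print(lists[2])` → prints [3, 3, 8, 80]
`print(shared)` → prints [3, 3, 8, 80]

Answer:
[3, 3, 8, 80]
[3, 3, 8, 80]
[3, 3, 8, 80]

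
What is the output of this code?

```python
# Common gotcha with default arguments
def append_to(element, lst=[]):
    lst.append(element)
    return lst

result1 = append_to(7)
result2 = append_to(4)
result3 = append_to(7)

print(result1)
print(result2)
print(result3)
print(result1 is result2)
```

Key concept: mutable default argument gotcha.
Step by step:
`result1 = append_to(7)` → result1 = [7]
`result2 = append_to(4)` → result1 = [7, 4] (same object as result2); result2 = [7, 4] (same object as result1)
`result3 = append_to(7)` → result1 = [7, 4, 7] (same object as result2, result3); result2 = [7, 4, 7] (same object as result1, result3); result3 = [7, 4, 7] (same object as result1, result2)
`print(result1)` → prints [7, 4, 7]
`print(result2)` → prints [7, 4, 7]
`print(result3)` → prints [7, 4, 7]
`print(result1 is result2)` → prints True

Answer:
[7, 4, 7]
[7, 4, 7]
[7, 4, 7]
True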